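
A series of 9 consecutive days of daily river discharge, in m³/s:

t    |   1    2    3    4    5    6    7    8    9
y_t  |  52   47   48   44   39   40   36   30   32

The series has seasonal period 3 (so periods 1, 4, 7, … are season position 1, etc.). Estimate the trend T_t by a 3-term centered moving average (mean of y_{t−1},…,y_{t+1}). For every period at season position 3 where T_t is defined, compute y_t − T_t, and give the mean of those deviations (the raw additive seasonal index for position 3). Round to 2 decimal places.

1.67

Season position 3 occurs at t = 3, 6 (where T_t is defined).
t=3: T_3 = 46.3333; y_3 − T_3 = 48 − 46.3333 = 1.6667
t=6: T_6 = 38.3333; y_6 − T_6 = 40 − 38.3333 = 1.6667
Mean deviation: (1.6667 + 1.6667) / 2 = 1.67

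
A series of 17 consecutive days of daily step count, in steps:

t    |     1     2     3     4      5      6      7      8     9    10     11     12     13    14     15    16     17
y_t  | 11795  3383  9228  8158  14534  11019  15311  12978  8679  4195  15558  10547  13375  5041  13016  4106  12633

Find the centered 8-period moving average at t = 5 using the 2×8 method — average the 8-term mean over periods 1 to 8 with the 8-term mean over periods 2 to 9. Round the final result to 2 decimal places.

Sum over 1–8: 11795 + 3383 + 9228 + 8158 + 14534 + 11019 + 15311 + 12978 = 86406
Sum over 2–9: 3383 + 9228 + 8158 + 14534 + 11019 + 15311 + 12978 + 8679 = 83290
CMA at t=5 = (86406 + 83290) / (2·8) = 169696 / 16 = 10606.00

10606.00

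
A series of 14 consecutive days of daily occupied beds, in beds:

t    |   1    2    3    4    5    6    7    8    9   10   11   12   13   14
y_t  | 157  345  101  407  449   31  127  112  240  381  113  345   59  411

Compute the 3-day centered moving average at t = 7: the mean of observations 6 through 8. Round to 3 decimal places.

90.000

Sum of periods 6–8: 31 + 127 + 112 = 270
Divide by 3: 270 / 3 = 90.000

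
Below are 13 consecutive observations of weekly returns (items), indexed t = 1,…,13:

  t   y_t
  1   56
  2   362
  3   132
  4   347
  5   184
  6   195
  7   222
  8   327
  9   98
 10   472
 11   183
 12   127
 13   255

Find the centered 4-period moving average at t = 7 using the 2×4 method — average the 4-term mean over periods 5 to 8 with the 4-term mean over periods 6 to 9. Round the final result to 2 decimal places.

Sum over 5–8: 184 + 195 + 222 + 327 = 928
Sum over 6–9: 195 + 222 + 327 + 98 = 842
CMA at t=7 = (928 + 842) / (2·4) = 1770 / 8 = 221.25

221.25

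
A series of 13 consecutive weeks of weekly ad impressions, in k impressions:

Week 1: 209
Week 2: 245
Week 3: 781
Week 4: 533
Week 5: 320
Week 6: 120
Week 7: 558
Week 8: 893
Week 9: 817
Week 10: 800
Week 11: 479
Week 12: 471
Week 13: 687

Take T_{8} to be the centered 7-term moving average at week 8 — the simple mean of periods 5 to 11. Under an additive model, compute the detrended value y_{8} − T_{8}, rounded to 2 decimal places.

323.43

Trend T_8 = (320 + 120 + 558 + 893 + 817 + 800 + 479) / 7 = 3987/7 = 569.5714
Detrended value: 893 − 569.5714 = 323.43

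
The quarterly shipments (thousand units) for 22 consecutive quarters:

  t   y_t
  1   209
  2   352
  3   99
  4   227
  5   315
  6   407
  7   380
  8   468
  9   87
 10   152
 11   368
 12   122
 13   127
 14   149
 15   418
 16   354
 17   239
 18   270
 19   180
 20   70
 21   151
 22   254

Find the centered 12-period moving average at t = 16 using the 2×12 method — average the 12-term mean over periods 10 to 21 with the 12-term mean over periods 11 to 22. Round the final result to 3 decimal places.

220.917

Sum over 10–21: 152 + 368 + 122 + 127 + 149 + 418 + 354 + 239 + 270 + 180 + 70 + 151 = 2600
Sum over 11–22: 368 + 122 + 127 + 149 + 418 + 354 + 239 + 270 + 180 + 70 + 151 + 254 = 2702
CMA at t=16 = (2600 + 2702) / (2·12) = 5302 / 24 = 220.917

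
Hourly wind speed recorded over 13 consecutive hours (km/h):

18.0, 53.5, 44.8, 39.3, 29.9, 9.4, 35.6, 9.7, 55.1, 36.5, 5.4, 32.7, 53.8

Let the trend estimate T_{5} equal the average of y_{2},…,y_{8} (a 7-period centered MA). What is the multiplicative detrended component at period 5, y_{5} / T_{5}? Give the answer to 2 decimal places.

Trend T_5 = (53.5 + 44.8 + 39.3 + 29.9 + 9.4 + 35.6 + 9.7) / 7 = 222.2/7 = 31.7429
Ratio to trend: 29.9 / 31.7429 = 0.94

0.94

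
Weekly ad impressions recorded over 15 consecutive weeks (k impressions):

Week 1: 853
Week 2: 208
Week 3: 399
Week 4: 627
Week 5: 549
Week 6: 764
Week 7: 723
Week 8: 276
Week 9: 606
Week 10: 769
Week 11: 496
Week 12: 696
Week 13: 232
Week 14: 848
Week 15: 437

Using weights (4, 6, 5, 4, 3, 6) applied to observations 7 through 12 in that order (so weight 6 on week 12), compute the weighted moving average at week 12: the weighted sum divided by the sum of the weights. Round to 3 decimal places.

582.786

Weighted sum: 4·723 + 6·276 + 5·606 + 4·769 + 3·496 + 6·696 = 2892 + 1656 + 3030 + 3076 + 1488 + 4176 = 16318
Weight total: 4 + 6 + 5 + 4 + 3 + 6 = 28
WMA = 16318 / 28 = 582.786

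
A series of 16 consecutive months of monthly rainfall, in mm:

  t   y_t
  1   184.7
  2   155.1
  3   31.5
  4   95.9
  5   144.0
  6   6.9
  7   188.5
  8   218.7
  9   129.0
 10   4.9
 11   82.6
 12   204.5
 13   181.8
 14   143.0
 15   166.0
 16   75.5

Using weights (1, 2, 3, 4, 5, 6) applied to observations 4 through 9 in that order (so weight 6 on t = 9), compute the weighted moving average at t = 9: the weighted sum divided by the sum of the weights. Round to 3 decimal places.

Weighted sum: 1·95.9 + 2·144.0 + 3·6.9 + 4·188.5 + 5·218.7 + 6·129.0 = 95.9 + 288.0 + 20.7 + 754.0 + 1093.5 + 774.0 = 3026.1
Weight total: 1 + 2 + 3 + 4 + 5 + 6 = 21
WMA = 3026.1 / 21 = 144.100

144.100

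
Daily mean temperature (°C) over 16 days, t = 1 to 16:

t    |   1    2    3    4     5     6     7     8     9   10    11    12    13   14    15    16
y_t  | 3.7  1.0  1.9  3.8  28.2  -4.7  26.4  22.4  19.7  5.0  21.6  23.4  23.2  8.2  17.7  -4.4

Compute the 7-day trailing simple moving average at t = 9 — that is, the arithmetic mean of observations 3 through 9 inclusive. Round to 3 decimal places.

13.957

Sum of periods 3–9: 1.9 + 3.8 + 28.2 + (-4.7) + 26.4 + 22.4 + 19.7 = 97.7
Divide by 7: 97.7 / 7 = 13.957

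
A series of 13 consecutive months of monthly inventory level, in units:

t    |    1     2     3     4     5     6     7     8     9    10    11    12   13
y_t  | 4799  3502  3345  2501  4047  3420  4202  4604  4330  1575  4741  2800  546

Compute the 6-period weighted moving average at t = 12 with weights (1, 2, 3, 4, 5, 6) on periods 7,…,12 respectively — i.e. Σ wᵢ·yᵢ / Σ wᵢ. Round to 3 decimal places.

3485.952

Weighted sum: 1·4202 + 2·4604 + 3·4330 + 4·1575 + 5·4741 + 6·2800 = 4202 + 9208 + 12990 + 6300 + 23705 + 16800 = 73205
Weight total: 1 + 2 + 3 + 4 + 5 + 6 = 21
WMA = 73205 / 21 = 3485.952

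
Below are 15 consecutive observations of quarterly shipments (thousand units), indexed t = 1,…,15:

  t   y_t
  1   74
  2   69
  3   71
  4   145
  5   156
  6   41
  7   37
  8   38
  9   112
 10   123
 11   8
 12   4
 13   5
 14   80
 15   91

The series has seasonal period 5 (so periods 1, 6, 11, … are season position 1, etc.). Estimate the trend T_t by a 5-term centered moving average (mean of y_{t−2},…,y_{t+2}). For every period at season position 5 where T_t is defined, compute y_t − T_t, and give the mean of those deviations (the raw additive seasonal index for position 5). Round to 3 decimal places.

Season position 5 occurs at t = 5, 10 (where T_t is defined).
t=5: T_5 = 90.00000; y_5 − T_5 = 156 − 90.00000 = 66.00000
t=10: T_10 = 57.00000; y_10 − T_10 = 123 − 57.00000 = 66.00000
Mean deviation: (66.00000 + 66.00000) / 2 = 66.000

66.000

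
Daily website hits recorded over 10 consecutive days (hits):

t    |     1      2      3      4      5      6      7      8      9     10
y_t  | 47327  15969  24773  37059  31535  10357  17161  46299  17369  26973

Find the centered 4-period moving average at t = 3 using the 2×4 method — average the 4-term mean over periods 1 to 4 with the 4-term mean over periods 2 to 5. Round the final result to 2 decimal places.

Sum over 1–4: 47327 + 15969 + 24773 + 37059 = 125128
Sum over 2–5: 15969 + 24773 + 37059 + 31535 = 109336
CMA at t=3 = (125128 + 109336) / (2·4) = 234464 / 8 = 29308.00

29308.00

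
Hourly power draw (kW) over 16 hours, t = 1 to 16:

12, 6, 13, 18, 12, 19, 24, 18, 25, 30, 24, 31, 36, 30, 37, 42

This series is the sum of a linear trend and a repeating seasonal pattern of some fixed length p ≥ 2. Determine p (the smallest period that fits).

3

First differences y_{t+1} − y_t: -6, 7, 5, -6, 7, 5, -6, 7, …
The difference pattern repeats every 3 terms and not for any smaller step, so p = 3.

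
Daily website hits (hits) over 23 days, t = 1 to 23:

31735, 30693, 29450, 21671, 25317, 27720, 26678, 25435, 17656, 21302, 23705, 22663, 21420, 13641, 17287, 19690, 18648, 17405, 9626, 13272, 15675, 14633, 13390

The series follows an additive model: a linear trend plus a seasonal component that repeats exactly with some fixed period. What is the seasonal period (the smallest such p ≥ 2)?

First differences y_{t+1} − y_t: -1042, -1243, -7779, 3646, 2403, -1042, -1243, -7779, 3646, 2403, -1042, -1243, …
The difference pattern repeats every 5 terms and not for any smaller step, so p = 5.

5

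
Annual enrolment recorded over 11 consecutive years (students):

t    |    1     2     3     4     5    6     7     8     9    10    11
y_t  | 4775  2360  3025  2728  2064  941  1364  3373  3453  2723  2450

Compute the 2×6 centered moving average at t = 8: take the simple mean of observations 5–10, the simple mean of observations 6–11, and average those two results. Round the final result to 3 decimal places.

2351.833

Sum over 5–10: 2064 + 941 + 1364 + 3373 + 3453 + 2723 = 13918
Sum over 6–11: 941 + 1364 + 3373 + 3453 + 2723 + 2450 = 14304
CMA at t=8 = (13918 + 14304) / (2·6) = 28222 / 12 = 2351.833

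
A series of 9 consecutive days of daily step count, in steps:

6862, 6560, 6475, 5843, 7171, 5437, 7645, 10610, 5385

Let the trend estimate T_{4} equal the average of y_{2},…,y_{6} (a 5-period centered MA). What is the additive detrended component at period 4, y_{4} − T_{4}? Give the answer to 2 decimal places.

-454.20

Trend T_4 = (6560 + 6475 + 5843 + 7171 + 5437) / 5 = 31486/5 = 6297.2000
Detrended value: 5843 − 6297.2000 = -454.20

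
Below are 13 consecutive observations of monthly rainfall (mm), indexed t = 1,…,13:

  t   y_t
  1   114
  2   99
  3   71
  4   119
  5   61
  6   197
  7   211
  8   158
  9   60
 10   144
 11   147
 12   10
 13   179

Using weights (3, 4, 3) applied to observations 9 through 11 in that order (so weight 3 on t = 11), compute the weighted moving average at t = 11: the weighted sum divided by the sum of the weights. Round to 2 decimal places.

Weighted sum: 3·60 + 4·144 + 3·147 = 180 + 576 + 441 = 1197
Weight total: 3 + 4 + 3 = 10
WMA = 1197 / 10 = 119.70

119.70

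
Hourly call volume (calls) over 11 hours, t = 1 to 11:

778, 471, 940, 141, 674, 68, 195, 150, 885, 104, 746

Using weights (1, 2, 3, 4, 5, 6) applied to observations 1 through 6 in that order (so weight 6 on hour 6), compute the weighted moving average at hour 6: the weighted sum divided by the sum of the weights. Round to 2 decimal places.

Weighted sum: 1·778 + 2·471 + 3·940 + 4·141 + 5·674 + 6·68 = 778 + 942 + 2820 + 564 + 3370 + 408 = 8882
Weight total: 1 + 2 + 3 + 4 + 5 + 6 = 21
WMA = 8882 / 21 = 422.95

422.95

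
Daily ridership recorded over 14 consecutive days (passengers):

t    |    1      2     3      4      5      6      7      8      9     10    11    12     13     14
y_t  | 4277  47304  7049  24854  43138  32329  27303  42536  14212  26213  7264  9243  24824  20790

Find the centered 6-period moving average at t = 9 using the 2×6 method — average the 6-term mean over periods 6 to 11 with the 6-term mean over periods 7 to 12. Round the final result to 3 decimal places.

Sum over 6–11: 32329 + 27303 + 42536 + 14212 + 26213 + 7264 = 149857
Sum over 7–12: 27303 + 42536 + 14212 + 26213 + 7264 + 9243 = 126771
CMA at t=9 = (149857 + 126771) / (2·6) = 276628 / 12 = 23052.333

23052.333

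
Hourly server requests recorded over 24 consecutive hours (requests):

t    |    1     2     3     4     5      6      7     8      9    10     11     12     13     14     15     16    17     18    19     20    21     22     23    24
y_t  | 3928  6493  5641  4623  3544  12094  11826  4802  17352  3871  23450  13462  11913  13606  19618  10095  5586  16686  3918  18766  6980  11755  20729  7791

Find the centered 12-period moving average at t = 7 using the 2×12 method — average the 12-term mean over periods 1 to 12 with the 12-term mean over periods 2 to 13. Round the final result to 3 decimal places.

Sum over 1–12: 3928 + 6493 + 5641 + 4623 + 3544 + 12094 + 11826 + 4802 + 17352 + 3871 + 23450 + 13462 = 111086
Sum over 2–13: 6493 + 5641 + 4623 + 3544 + 12094 + 11826 + 4802 + 17352 + 3871 + 23450 + 13462 + 11913 = 119071
CMA at t=7 = (111086 + 119071) / (2·12) = 230157 / 24 = 9589.875

9589.875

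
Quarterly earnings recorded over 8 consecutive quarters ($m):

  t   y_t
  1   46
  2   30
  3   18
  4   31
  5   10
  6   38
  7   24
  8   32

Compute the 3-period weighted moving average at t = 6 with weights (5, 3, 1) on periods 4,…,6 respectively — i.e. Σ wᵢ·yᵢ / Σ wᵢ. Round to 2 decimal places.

24.78

Weighted sum: 5·31 + 3·10 + 1·38 = 155 + 30 + 38 = 223
Weight total: 5 + 3 + 1 = 9
WMA = 223 / 9 = 24.78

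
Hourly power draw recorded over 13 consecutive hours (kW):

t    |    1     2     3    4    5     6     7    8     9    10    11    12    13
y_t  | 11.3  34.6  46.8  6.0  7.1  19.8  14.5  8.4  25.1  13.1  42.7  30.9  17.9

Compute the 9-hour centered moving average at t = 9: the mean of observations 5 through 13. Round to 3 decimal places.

Sum of periods 5–13: 7.1 + 19.8 + 14.5 + 8.4 + 25.1 + 13.1 + 42.7 + 30.9 + 17.9 = 179.5
Divide by 9: 179.5 / 9 = 19.944

19.944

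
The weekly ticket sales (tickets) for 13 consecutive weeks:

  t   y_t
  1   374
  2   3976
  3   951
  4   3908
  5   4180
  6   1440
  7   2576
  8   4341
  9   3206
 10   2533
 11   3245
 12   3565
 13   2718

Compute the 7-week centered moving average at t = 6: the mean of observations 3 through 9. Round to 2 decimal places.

Sum of periods 3–9: 951 + 3908 + 4180 + 1440 + 2576 + 4341 + 3206 = 20602
Divide by 7: 20602 / 7 = 2943.14

2943.14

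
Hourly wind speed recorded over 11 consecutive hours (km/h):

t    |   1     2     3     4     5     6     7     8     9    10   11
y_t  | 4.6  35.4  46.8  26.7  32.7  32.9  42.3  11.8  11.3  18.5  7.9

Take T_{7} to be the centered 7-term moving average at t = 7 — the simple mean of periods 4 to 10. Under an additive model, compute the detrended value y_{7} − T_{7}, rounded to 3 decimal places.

17.129

Trend T_7 = (26.7 + 32.7 + 32.9 + 42.3 + 11.8 + 11.3 + 18.5) / 7 = 176.2/7 = 25.17143
Detrended value: 42.3 − 25.17143 = 17.129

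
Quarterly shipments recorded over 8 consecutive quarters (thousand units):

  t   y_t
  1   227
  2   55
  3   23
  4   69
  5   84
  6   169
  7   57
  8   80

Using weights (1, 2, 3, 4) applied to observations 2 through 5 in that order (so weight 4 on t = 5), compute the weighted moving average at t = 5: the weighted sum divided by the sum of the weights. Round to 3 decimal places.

Weighted sum: 1·55 + 2·23 + 3·69 + 4·84 = 55 + 46 + 207 + 336 = 644
Weight total: 1 + 2 + 3 + 4 = 10
WMA = 644 / 10 = 64.400

64.400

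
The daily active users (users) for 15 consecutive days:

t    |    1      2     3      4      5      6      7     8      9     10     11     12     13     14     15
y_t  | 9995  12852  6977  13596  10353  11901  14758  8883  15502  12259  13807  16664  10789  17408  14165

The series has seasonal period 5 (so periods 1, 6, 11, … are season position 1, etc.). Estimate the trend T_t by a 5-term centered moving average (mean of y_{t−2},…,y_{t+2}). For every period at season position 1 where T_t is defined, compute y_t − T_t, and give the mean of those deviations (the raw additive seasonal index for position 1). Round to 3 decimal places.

2.800

Season position 1 occurs at t = 6, 11 (where T_t is defined).
t=6: T_6 = 11898.20000; y_6 − T_6 = 11901 − 11898.20000 = 2.80000
t=11: T_11 = 13804.20000; y_11 − T_11 = 13807 − 13804.20000 = 2.80000
Mean deviation: (2.80000 + 2.80000) / 2 = 2.800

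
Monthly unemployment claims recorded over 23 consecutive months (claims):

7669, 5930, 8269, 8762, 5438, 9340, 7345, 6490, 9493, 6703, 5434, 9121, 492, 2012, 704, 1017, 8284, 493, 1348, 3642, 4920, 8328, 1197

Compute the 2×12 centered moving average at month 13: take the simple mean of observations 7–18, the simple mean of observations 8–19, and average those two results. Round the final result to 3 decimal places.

4549.125

Sum over 7–18: 7345 + 6490 + 9493 + 6703 + 5434 + 9121 + 492 + 2012 + 704 + 1017 + 8284 + 493 = 57588
Sum over 8–19: 6490 + 9493 + 6703 + 5434 + 9121 + 492 + 2012 + 704 + 1017 + 8284 + 493 + 1348 = 51591
CMA at t=13 = (57588 + 51591) / (2·12) = 109179 / 24 = 4549.125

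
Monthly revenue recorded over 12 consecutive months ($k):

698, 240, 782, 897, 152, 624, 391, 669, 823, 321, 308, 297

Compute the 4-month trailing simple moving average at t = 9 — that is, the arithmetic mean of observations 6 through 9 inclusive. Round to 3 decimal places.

Sum of periods 6–9: 624 + 391 + 669 + 823 = 2507
Divide by 4: 2507 / 4 = 626.750

626.750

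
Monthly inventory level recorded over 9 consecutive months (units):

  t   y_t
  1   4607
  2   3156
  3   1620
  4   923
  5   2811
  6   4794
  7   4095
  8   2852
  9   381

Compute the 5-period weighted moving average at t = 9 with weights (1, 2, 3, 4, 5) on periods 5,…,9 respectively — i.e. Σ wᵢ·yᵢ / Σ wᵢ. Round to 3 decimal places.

Weighted sum: 1·2811 + 2·4794 + 3·4095 + 4·2852 + 5·381 = 2811 + 9588 + 12285 + 11408 + 1905 = 37997
Weight total: 1 + 2 + 3 + 4 + 5 = 15
WMA = 37997 / 15 = 2533.133

2533.133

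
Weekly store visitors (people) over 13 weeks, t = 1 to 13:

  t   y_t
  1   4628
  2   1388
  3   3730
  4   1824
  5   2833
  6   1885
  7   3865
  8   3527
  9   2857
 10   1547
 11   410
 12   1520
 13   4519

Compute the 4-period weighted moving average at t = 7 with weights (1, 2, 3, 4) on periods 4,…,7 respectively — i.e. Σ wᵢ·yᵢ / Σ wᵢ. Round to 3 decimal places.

2860.500

Weighted sum: 1·1824 + 2·2833 + 3·1885 + 4·3865 = 1824 + 5666 + 5655 + 15460 = 28605
Weight total: 1 + 2 + 3 + 4 = 10
WMA = 28605 / 10 = 2860.500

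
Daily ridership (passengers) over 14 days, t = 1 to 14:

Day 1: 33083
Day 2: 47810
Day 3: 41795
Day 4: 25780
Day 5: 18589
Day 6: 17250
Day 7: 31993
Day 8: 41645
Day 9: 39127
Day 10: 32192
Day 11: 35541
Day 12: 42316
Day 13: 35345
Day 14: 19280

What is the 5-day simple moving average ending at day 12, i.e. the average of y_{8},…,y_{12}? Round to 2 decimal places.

38164.20

Sum of periods 8–12: 41645 + 39127 + 32192 + 35541 + 42316 = 190821
Divide by 5: 190821 / 5 = 38164.20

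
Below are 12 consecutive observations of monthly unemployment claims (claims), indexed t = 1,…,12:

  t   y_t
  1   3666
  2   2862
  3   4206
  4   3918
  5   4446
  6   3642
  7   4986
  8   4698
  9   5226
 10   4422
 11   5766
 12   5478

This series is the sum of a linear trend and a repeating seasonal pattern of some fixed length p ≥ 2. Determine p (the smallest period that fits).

4

First differences y_{t+1} − y_t: -804, 1344, -288, 528, -804, 1344, -288, 528, -804, 1344, …
The difference pattern repeats every 4 terms and not for any smaller step, so p = 4.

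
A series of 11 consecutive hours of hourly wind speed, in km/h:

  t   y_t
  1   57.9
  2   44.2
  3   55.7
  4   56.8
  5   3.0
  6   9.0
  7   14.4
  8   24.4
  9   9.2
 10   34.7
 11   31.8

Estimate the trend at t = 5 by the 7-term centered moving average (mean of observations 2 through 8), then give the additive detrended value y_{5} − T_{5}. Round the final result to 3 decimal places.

Trend T_5 = (44.2 + 55.7 + 56.8 + 3.0 + 9.0 + 14.4 + 24.4) / 7 = 207.5/7 = 29.64286
Detrended value: 3.0 − 29.64286 = -26.643

-26.643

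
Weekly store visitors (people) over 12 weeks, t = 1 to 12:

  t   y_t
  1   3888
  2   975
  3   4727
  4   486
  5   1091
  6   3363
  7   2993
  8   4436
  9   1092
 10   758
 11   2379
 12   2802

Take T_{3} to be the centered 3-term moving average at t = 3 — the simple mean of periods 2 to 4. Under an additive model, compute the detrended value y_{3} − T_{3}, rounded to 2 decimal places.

Trend T_3 = (975 + 4727 + 486) / 3 = 6188/3 = 2062.6667
Detrended value: 4727 − 2062.6667 = 2664.33

2664.33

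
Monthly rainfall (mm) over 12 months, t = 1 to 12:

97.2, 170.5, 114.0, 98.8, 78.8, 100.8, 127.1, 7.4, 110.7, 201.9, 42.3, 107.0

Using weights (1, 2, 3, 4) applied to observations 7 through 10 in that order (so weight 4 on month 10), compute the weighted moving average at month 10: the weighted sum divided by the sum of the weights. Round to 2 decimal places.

128.16

Weighted sum: 1·127.1 + 2·7.4 + 3·110.7 + 4·201.9 = 127.1 + 14.8 + 332.1 + 807.6 = 1281.6
Weight total: 1 + 2 + 3 + 4 = 10
WMA = 1281.6 / 10 = 128.16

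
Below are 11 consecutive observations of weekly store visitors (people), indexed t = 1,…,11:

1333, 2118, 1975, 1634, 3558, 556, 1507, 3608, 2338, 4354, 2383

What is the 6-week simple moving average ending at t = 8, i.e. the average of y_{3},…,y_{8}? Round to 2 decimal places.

Sum of periods 3–8: 1975 + 1634 + 3558 + 556 + 1507 + 3608 = 12838
Divide by 6: 12838 / 6 = 2139.67

2139.67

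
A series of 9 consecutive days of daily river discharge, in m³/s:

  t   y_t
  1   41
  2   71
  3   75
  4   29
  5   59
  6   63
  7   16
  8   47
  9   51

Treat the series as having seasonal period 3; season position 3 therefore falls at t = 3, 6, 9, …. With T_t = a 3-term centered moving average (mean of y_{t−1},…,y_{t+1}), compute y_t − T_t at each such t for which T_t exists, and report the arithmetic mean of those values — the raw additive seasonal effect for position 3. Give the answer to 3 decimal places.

Season position 3 occurs at t = 3, 6 (where T_t is defined).
t=3: T_3 = 58.33333; y_3 − T_3 = 75 − 58.33333 = 16.66667
t=6: T_6 = 46.00000; y_6 − T_6 = 63 − 46.00000 = 17.00000
Mean deviation: (16.66667 + 17.00000) / 2 = 16.833

16.833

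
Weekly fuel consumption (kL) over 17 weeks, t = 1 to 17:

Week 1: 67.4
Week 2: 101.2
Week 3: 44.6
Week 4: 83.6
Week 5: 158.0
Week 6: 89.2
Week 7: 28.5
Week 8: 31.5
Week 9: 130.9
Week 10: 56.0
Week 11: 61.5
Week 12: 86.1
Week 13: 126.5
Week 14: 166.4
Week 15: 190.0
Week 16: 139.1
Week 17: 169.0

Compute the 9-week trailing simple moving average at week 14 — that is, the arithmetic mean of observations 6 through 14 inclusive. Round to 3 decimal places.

86.289

Sum of periods 6–14: 89.2 + 28.5 + 31.5 + 130.9 + 56.0 + 61.5 + 86.1 + 126.5 + 166.4 = 776.6
Divide by 9: 776.6 / 9 = 86.289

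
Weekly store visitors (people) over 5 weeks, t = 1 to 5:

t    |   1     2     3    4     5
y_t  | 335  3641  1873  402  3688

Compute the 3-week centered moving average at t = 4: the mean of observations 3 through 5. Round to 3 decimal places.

Sum of periods 3–5: 1873 + 402 + 3688 = 5963
Divide by 3: 5963 / 3 = 1987.667

1987.667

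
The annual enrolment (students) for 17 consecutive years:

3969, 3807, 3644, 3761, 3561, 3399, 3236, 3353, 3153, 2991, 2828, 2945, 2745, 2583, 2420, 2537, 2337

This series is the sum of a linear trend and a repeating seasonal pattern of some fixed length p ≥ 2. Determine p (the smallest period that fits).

4

First differences y_{t+1} − y_t: -162, -163, 117, -200, -162, -163, 117, -200, -162, -163, …
The difference pattern repeats every 4 terms and not for any smaller step, so p = 4.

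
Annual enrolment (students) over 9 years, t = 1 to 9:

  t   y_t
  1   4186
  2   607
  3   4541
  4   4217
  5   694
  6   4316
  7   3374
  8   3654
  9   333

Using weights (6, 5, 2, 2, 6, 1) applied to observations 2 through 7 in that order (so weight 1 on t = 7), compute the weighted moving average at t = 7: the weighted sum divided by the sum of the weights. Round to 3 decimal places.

2974.500

Weighted sum: 6·607 + 5·4541 + 2·4217 + 2·694 + 6·4316 + 1·3374 = 3642 + 22705 + 8434 + 1388 + 25896 + 3374 = 65439
Weight total: 6 + 5 + 2 + 2 + 6 + 1 = 22
WMA = 65439 / 22 = 2974.500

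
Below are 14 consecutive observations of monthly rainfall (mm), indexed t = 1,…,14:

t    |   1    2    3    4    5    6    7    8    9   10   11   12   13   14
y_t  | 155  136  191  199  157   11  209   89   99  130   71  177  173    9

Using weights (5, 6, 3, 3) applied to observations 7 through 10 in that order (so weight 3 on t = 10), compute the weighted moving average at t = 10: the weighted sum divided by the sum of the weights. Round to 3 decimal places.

133.294

Weighted sum: 5·209 + 6·89 + 3·99 + 3·130 = 1045 + 534 + 297 + 390 = 2266
Weight total: 5 + 6 + 3 + 3 = 17
WMA = 2266 / 17 = 133.294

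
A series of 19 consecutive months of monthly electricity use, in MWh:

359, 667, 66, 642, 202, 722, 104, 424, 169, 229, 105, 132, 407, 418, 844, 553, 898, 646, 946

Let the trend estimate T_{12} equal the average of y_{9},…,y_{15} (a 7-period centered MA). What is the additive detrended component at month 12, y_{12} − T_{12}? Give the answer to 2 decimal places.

Trend T_12 = (169 + 229 + 105 + 132 + 407 + 418 + 844) / 7 = 2304/7 = 329.1429
Detrended value: 132 − 329.1429 = -197.14

-197.14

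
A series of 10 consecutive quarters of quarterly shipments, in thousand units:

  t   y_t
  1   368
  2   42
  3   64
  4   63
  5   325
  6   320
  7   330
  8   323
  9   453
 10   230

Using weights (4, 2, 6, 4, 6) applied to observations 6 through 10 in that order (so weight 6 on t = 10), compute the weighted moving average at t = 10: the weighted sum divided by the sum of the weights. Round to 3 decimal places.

321.364

Weighted sum: 4·320 + 2·330 + 6·323 + 4·453 + 6·230 = 1280 + 660 + 1938 + 1812 + 1380 = 7070
Weight total: 4 + 2 + 6 + 4 + 6 = 22
WMA = 7070 / 22 = 321.364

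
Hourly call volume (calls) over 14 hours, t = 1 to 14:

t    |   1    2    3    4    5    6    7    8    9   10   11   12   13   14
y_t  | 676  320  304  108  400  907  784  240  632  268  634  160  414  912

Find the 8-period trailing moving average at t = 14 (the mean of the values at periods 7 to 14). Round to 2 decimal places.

505.50

Sum of periods 7–14: 784 + 240 + 632 + 268 + 634 + 160 + 414 + 912 = 4044
Divide by 8: 4044 / 8 = 505.50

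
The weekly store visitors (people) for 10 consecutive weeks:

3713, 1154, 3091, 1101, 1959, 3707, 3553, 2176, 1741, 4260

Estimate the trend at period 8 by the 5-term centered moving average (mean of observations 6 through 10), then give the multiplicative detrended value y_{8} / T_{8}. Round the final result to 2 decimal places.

0.70

Trend T_8 = (3707 + 3553 + 2176 + 1741 + 4260) / 5 = 15437/5 = 3087.4000
Ratio to trend: 2176 / 3087.4000 = 0.70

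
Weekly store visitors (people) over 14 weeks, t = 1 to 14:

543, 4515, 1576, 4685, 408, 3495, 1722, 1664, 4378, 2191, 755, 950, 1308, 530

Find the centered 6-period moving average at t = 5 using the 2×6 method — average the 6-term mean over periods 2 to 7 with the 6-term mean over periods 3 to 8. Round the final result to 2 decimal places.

2495.92

Sum over 2–7: 4515 + 1576 + 4685 + 408 + 3495 + 1722 = 16401
Sum over 3–8: 1576 + 4685 + 408 + 3495 + 1722 + 1664 = 13550
CMA at t=5 = (16401 + 13550) / (2·6) = 29951 / 12 = 2495.92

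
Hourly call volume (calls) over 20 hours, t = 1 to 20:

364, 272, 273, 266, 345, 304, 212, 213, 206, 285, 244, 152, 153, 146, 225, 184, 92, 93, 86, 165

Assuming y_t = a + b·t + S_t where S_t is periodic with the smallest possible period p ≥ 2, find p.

First differences y_{t+1} − y_t: -92, 1, -7, 79, -41, -92, 1, -7, 79, -41, -92, 1, …
The difference pattern repeats every 5 terms and not for any smaller step, so p = 5.

5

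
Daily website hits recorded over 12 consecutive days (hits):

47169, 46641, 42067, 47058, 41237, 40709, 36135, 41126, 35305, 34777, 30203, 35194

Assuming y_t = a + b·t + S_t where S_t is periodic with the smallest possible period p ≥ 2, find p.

4

First differences y_{t+1} − y_t: -528, -4574, 4991, -5821, -528, -4574, 4991, -5821, -528, -4574, …
The difference pattern repeats every 4 terms and not for any smaller step, so p = 4.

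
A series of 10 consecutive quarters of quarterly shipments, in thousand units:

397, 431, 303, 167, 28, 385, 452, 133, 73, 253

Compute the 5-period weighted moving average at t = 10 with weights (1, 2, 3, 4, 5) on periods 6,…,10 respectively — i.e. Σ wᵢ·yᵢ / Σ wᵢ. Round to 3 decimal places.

Weighted sum: 1·385 + 2·452 + 3·133 + 4·73 + 5·253 = 385 + 904 + 399 + 292 + 1265 = 3245
Weight total: 1 + 2 + 3 + 4 + 5 = 15
WMA = 3245 / 15 = 216.333

216.333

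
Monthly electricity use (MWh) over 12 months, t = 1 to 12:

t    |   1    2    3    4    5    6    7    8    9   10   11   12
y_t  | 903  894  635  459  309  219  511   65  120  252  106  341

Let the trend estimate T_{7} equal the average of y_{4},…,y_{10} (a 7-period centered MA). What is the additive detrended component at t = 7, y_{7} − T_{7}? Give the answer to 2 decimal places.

234.57

Trend T_7 = (459 + 309 + 219 + 511 + 65 + 120 + 252) / 7 = 1935/7 = 276.4286
Detrended value: 511 − 276.4286 = 234.57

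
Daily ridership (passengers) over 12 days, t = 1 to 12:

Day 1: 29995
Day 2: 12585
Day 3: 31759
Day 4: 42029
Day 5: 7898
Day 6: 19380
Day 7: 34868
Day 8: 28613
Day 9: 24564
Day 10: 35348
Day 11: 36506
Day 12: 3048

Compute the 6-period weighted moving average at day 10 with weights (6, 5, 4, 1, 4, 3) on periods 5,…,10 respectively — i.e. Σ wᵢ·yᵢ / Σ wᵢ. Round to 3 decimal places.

Weighted sum: 6·7898 + 5·19380 + 4·34868 + 1·28613 + 4·24564 + 3·35348 = 47388 + 96900 + 139472 + 28613 + 98256 + 106044 = 516673
Weight total: 6 + 5 + 4 + 1 + 4 + 3 = 23
WMA = 516673 / 23 = 22464.043

22464.043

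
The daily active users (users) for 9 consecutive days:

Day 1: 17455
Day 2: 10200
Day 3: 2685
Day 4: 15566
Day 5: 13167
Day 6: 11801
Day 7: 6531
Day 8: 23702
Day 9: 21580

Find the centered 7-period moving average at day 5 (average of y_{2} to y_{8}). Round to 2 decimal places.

Sum of periods 2–8: 10200 + 2685 + 15566 + 13167 + 11801 + 6531 + 23702 = 83652
Divide by 7: 83652 / 7 = 11950.29

11950.29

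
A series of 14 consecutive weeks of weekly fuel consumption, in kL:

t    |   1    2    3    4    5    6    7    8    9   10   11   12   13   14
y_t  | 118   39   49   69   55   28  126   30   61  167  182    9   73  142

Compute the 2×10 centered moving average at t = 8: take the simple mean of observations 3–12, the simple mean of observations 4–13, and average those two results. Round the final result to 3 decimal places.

Sum over 3–12: 49 + 69 + 55 + 28 + 126 + 30 + 61 + 167 + 182 + 9 = 776
Sum over 4–13: 69 + 55 + 28 + 126 + 30 + 61 + 167 + 182 + 9 + 73 = 800
CMA at t=8 = (776 + 800) / (2·10) = 1576 / 20 = 78.800

78.800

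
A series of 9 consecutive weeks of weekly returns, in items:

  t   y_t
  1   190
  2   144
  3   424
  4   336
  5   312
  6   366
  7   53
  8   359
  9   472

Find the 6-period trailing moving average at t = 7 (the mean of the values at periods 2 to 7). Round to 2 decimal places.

Sum of periods 2–7: 144 + 424 + 336 + 312 + 366 + 53 = 1635
Divide by 6: 1635 / 6 = 272.50

272.50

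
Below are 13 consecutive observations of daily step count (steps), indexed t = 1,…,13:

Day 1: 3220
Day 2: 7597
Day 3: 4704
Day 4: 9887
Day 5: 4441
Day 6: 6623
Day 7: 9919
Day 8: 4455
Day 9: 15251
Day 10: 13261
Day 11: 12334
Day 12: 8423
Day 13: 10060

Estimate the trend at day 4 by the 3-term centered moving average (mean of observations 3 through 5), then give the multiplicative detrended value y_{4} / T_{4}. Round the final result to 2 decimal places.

Trend T_4 = (4704 + 9887 + 4441) / 3 = 19032/3 = 6344.0000
Ratio to trend: 9887 / 6344.0000 = 1.56

1.56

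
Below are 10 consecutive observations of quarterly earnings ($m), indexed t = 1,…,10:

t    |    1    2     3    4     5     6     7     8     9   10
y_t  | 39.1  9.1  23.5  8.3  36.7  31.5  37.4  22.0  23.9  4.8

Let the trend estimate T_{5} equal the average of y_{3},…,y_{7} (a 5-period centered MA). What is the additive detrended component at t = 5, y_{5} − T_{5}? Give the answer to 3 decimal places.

9.220

Trend T_5 = (23.5 + 8.3 + 36.7 + 31.5 + 37.4) / 5 = 137.4/5 = 27.48000
Detrended value: 36.7 − 27.48000 = 9.220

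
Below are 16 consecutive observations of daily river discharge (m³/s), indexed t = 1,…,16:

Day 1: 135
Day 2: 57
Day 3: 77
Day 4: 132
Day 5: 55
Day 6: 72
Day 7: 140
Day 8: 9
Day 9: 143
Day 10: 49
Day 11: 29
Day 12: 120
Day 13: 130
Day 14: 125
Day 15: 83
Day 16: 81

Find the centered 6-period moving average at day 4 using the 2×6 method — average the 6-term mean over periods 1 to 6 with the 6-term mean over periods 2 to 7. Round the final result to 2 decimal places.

88.42

Sum over 1–6: 135 + 57 + 77 + 132 + 55 + 72 = 528
Sum over 2–7: 57 + 77 + 132 + 55 + 72 + 140 = 533
CMA at t=4 = (528 + 533) / (2·6) = 1061 / 12 = 88.42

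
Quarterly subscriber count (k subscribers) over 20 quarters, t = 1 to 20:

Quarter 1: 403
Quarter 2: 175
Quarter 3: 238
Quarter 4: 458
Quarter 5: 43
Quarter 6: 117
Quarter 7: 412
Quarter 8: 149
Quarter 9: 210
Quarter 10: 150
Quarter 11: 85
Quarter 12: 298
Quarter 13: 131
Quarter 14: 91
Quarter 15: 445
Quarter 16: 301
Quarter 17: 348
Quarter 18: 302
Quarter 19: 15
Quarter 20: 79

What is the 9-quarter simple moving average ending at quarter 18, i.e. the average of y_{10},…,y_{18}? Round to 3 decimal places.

239.000

Sum of periods 10–18: 150 + 85 + 298 + 131 + 91 + 445 + 301 + 348 + 302 = 2151
Divide by 9: 2151 / 9 = 239.000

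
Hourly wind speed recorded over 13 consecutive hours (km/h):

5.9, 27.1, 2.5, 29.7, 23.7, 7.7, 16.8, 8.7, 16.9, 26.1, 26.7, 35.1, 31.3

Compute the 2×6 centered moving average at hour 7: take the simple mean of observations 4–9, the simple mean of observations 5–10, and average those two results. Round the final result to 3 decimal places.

Sum over 4–9: 29.7 + 23.7 + 7.7 + 16.8 + 8.7 + 16.9 = 103.5
Sum over 5–10: 23.7 + 7.7 + 16.8 + 8.7 + 16.9 + 26.1 = 99.9
CMA at t=7 = (103.5 + 99.9) / (2·6) = 203.4 / 12 = 16.950

16.950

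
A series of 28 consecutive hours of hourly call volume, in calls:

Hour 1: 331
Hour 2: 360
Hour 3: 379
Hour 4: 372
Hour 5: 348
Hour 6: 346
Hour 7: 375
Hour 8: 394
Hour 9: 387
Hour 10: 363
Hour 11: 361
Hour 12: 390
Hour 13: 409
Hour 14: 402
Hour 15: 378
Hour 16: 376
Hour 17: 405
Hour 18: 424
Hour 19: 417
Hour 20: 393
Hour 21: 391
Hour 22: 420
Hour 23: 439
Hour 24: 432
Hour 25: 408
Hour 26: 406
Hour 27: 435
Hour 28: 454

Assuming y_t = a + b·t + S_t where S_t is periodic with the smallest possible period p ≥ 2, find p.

5

First differences y_{t+1} − y_t: 29, 19, -7, -24, -2, 29, 19, -7, -24, -2, 29, 19, …
The difference pattern repeats every 5 terms and not for any smaller step, so p = 5.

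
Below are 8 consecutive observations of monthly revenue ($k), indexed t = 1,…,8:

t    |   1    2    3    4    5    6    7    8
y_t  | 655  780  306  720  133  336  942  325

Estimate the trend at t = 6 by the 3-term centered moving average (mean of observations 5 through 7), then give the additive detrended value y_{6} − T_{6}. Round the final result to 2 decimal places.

-134.33

Trend T_6 = (133 + 336 + 942) / 3 = 1411/3 = 470.3333
Detrended value: 336 − 470.3333 = -134.33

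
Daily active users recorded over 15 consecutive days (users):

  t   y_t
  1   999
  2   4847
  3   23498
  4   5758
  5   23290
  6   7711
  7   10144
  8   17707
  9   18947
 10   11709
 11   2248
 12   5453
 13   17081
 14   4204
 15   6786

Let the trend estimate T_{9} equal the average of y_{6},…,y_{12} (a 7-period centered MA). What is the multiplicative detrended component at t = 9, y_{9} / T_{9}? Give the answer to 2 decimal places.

1.79

Trend T_9 = (7711 + 10144 + 17707 + 18947 + 11709 + 2248 + 5453) / 7 = 73919/7 = 10559.8571
Ratio to trend: 18947 / 10559.8571 = 1.79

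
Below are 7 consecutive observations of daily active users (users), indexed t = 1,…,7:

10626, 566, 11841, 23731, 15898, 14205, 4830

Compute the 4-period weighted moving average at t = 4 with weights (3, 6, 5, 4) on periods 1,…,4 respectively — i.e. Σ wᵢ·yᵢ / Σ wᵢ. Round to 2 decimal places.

10522.39

Weighted sum: 3·10626 + 6·566 + 5·11841 + 4·23731 = 31878 + 3396 + 59205 + 94924 = 189403
Weight total: 3 + 6 + 5 + 4 = 18
WMA = 189403 / 18 = 10522.39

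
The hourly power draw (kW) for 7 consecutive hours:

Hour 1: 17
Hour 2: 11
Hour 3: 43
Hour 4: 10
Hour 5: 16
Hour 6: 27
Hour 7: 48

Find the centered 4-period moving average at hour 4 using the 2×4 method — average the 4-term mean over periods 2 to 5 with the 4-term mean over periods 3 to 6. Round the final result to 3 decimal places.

22.000

Sum over 2–5: 11 + 43 + 10 + 16 = 80
Sum over 3–6: 43 + 10 + 16 + 27 = 96
CMA at t=4 = (80 + 96) / (2·4) = 176 / 8 = 22.000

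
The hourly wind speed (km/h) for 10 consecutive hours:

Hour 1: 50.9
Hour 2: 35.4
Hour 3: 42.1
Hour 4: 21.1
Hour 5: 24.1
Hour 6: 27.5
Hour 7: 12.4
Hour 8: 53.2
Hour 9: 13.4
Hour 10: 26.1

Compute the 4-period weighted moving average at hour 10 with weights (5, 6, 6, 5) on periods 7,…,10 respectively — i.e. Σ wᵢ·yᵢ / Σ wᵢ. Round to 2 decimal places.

26.91

Weighted sum: 5·12.4 + 6·53.2 + 6·13.4 + 5·26.1 = 62.0 + 319.2 + 80.4 + 130.5 = 592.1
Weight total: 5 + 6 + 6 + 5 = 22
WMA = 592.1 / 22 = 26.91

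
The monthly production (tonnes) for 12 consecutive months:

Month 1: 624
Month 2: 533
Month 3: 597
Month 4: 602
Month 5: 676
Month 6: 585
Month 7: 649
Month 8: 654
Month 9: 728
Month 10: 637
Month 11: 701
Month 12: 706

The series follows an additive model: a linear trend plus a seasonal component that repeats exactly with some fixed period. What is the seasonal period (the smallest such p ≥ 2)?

4

First differences y_{t+1} − y_t: -91, 64, 5, 74, -91, 64, 5, 74, -91, 64, …
The difference pattern repeats every 4 terms and not for any smaller step, so p = 4.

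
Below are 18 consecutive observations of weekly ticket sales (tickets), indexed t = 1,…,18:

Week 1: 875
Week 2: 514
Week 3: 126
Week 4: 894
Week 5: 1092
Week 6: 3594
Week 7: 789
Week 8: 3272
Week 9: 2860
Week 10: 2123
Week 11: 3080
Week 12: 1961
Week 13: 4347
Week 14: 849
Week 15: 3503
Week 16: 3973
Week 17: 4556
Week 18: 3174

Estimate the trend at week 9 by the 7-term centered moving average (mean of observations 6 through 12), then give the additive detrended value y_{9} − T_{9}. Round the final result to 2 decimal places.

334.43

Trend T_9 = (3594 + 789 + 3272 + 2860 + 2123 + 3080 + 1961) / 7 = 17679/7 = 2525.5714
Detrended value: 2860 − 2525.5714 = 334.43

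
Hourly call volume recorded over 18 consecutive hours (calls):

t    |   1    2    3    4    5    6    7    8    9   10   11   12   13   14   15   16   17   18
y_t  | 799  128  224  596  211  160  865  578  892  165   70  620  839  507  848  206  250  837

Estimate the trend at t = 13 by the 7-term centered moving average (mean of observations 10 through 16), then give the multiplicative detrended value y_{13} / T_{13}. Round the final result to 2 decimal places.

1.80

Trend T_13 = (165 + 70 + 620 + 839 + 507 + 848 + 206) / 7 = 3255/7 = 465.0000
Ratio to trend: 839 / 465.0000 = 1.80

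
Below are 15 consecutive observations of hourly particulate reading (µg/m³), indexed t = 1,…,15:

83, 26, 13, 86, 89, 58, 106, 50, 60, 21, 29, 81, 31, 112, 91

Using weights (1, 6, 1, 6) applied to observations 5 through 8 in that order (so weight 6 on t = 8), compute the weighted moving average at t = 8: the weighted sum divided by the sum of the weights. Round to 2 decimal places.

Weighted sum: 1·89 + 6·58 + 1·106 + 6·50 = 89 + 348 + 106 + 300 = 843
Weight total: 1 + 6 + 1 + 6 = 14
WMA = 843 / 14 = 60.21

60.21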